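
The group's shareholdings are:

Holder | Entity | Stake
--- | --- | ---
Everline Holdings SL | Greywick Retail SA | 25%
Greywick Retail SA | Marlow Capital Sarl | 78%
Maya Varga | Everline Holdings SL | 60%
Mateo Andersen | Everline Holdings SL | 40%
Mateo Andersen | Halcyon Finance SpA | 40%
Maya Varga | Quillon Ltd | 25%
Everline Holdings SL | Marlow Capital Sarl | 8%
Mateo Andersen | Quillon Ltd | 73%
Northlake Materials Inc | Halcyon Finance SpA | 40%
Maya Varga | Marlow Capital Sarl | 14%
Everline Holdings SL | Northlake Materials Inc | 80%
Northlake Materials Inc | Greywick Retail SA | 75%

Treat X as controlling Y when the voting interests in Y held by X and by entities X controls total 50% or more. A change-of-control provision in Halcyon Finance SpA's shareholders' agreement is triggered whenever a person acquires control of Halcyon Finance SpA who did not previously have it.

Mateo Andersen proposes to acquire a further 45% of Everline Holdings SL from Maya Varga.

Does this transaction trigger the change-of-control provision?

Yes

The purchase adds only to Mateo's holdings (Maya's stake shrinks), so Mateo is the only person who could newly come to control Halcyon.
Mateo holds 73% of Quillon, so Mateo controls Quillon.
In Halcyon, Mateo's side holds only 40%, not ≥ 50%.
So before the transaction, Mateo does not control Halcyon.
After the purchase, Mateo's direct stake in Everline rises to 40% + 45% = 85%, and Maya's stake falls to 15%.
Mateo holds 85% of Everline, so Mateo controls Everline.
Everline holds 80% of Northlake, so Mateo controls Northlake.
Mateo and Northlake together hold 40% + 40% = 80% of Halcyon, so Mateo controls Halcyon.
Mateo did not control Halcyon before and does after, so the clause is triggered.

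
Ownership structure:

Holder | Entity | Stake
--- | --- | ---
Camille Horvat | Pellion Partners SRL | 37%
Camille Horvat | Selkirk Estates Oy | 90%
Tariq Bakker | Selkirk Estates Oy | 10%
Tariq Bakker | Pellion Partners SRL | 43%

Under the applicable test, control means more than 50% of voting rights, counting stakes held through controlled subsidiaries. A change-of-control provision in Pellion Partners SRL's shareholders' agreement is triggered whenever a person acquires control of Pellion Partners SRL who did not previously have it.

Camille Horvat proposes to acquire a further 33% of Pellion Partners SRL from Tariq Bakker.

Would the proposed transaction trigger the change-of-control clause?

The purchase adds only to Camille's holdings (Tariq's stake shrinks), so Camille is the only person who could newly come to control Pellion.
Camille holds 90% of Selkirk, so Camille controls Selkirk.
In Pellion, Camille's side holds only 37%, not > 50%.
So before the transaction, Camille does not control Pellion.
After the purchase, Camille's direct stake in Pellion rises to 37% + 33% = 70%, and Tariq's stake falls to 10%.
Camille holds 70% of Pellion, so Camille controls Pellion.
Camille did not control Pellion before and does after, so the clause is triggered.

Yes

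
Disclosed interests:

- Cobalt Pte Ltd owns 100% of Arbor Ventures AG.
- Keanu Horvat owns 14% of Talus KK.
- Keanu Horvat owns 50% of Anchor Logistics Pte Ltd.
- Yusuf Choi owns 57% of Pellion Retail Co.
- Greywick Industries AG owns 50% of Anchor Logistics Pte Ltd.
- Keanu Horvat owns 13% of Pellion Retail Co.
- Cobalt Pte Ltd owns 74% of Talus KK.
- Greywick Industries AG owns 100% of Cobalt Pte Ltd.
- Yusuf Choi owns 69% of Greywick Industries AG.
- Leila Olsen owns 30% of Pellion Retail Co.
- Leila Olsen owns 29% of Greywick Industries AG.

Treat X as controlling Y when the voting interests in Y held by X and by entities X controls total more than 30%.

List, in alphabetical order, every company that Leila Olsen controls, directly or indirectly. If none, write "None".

Leila's largest direct stake is 30% in Pellion, which does not meet the threshold.

None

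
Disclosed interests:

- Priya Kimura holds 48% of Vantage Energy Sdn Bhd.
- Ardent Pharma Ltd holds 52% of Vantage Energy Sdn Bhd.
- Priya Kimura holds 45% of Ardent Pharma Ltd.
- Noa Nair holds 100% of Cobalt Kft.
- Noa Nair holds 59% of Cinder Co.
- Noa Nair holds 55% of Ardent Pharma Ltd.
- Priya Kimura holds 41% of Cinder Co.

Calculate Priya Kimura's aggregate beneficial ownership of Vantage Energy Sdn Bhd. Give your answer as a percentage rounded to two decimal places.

Priya reaches Vantage along 2 paths.
Via Ardent: 45% × 52% = 23.4%.
Direct stake: 48% = 48%.
Total: 23.4% + 48% = 71.4%.
Rounded: 71.40%.

71.40%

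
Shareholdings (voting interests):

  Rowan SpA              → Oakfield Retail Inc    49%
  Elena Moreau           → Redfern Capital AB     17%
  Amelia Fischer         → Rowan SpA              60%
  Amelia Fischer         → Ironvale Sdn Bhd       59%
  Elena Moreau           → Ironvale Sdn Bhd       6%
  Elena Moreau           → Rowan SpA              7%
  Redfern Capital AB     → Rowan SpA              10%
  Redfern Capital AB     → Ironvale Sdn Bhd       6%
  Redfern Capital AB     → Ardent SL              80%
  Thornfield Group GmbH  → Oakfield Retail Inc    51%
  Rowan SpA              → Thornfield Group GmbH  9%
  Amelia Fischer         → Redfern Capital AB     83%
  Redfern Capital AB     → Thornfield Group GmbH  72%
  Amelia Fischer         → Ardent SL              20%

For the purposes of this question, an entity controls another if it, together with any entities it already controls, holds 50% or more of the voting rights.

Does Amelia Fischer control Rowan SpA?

Yes

Amelia holds 83% of Redfern, so Amelia controls Redfern.
Amelia and Redfern together hold 60% + 10% = 70% of Rowan, so Amelia controls Rowan.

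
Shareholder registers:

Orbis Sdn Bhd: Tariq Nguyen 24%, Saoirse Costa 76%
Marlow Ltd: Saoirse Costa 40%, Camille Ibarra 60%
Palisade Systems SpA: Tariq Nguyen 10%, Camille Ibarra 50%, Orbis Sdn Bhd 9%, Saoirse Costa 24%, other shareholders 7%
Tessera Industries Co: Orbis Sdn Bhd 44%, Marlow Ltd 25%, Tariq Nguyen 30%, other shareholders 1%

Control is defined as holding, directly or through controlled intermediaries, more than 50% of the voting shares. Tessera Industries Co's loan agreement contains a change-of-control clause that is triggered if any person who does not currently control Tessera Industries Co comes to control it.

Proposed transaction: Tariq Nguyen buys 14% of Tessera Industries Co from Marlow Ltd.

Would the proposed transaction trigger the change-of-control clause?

The purchase adds only to Tariq's holdings (Marlow's stake shrinks), so Tariq is the only person who could newly come to control Tessera.
Tariq's largest direct stake is 30% in Tessera, which does not meet the threshold, so Tariq controls no company.
In Tessera, Tariq's side holds only 30%, not > 50%.
So before the transaction, Tariq does not control Tessera.
After the purchase, Tariq's direct stake in Tessera rises to 30% + 14% = 44%, and Marlow's stake falls to 11%.
After the transaction, Tariq's side holds 44% of Tessera, not > 50%, so Tariq still does not control Tessera.
No new person acquires control, so the clause is not triggered.

No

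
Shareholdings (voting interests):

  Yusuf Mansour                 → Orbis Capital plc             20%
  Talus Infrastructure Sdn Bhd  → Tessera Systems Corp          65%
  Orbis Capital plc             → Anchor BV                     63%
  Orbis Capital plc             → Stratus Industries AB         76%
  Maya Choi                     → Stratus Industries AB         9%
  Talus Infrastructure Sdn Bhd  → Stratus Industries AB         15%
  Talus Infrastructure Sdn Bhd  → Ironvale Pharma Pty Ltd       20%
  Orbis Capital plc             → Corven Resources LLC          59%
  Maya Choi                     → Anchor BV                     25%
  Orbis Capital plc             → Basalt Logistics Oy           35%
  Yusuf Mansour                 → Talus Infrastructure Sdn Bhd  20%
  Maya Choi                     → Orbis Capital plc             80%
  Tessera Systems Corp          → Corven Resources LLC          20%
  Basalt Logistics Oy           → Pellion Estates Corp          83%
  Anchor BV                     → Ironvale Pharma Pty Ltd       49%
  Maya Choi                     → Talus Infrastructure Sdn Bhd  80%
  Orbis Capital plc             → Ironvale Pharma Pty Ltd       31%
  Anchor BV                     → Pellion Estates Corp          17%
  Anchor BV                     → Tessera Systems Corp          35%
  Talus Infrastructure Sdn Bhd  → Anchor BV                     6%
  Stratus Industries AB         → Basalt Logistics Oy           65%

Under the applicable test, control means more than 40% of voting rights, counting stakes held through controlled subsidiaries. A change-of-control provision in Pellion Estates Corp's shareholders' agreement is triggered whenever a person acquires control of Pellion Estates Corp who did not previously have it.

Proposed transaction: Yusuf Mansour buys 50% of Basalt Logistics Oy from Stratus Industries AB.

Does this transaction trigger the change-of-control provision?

The purchase adds only to Yusuf's holdings (Stratus's stake shrinks), so Yusuf is the only person who could newly come to control Pellion.
Yusuf's largest direct stake is 20% in Orbis, which does not meet the threshold, so Yusuf controls no company.
Neither Yusuf nor any entity Yusuf controls holds any voting interest in Pellion.
So before the transaction, Yusuf does not control Pellion.
After the purchase, Yusuf holds 50% of Basalt directly, and Stratus's stake falls to 15%.
Yusuf holds 50% of Basalt, so Yusuf controls Basalt.
Basalt holds 83% of Pellion, so Yusuf controls Pellion.
Yusuf did not control Pellion before and does after, so the clause is triggered.

Yes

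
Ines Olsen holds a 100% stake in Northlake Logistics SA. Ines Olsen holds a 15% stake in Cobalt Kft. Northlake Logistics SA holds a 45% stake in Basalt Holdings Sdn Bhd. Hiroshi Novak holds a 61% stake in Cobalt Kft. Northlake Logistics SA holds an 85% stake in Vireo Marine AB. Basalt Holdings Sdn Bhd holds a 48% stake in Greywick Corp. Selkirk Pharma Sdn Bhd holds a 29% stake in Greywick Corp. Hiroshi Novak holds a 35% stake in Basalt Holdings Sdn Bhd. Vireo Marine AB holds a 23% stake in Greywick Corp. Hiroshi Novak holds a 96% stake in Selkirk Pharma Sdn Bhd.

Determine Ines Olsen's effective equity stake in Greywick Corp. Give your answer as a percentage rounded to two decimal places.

41.15%

Ines reaches Greywick along 2 paths.
Via Northlake → Basalt: 100% × 45% × 48% = 21.6%.
Via Northlake → Vireo: 100% × 85% × 23% = 19.55%.
Total: 21.6% + 19.55% = 41.15%.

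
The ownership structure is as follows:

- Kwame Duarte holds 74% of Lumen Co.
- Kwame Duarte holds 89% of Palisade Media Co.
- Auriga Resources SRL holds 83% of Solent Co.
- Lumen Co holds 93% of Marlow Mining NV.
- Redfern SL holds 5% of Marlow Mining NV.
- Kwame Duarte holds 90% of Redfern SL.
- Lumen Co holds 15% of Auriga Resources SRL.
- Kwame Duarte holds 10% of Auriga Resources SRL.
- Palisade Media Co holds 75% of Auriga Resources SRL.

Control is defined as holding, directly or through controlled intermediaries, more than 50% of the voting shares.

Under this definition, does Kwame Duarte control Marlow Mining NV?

Kwame holds 74% of Lumen, so Kwame controls Lumen.
Kwame holds 90% of Redfern, so Kwame controls Redfern.
Lumen and Redfern together hold 93% + 5% = 98% of Marlow, so Kwame controls Marlow.

Yes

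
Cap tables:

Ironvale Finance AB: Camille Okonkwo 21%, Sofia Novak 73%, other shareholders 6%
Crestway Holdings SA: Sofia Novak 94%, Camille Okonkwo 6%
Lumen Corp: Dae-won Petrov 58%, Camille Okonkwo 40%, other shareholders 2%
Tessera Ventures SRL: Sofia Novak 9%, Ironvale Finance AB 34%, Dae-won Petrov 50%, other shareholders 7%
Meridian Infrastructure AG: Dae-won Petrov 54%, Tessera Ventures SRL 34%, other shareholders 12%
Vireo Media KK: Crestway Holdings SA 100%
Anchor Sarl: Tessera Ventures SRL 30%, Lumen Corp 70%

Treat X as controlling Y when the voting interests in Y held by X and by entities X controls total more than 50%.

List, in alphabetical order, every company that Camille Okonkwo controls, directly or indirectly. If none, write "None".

Camille's largest direct stake is 40% in Lumen, which does not meet the threshold.

None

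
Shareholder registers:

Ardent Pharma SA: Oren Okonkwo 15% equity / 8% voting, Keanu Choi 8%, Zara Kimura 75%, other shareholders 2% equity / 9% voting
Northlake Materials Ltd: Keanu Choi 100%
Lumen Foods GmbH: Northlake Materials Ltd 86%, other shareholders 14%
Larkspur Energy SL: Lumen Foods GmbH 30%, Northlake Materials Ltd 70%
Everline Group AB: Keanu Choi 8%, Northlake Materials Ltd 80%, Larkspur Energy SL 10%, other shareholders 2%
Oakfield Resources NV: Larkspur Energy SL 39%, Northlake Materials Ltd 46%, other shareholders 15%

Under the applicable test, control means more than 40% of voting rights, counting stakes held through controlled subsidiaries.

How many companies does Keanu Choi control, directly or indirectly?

Keanu holds 100% of Northlake, so Keanu controls Northlake.
Northlake holds 86% of Lumen, so Keanu controls Lumen.
Lumen and Northlake together hold 30% + 70% = 100% of Larkspur, so Keanu controls Larkspur.
Keanu and Northlake and Larkspur together hold 8% + 80% + 10% = 98% of Everline, so Keanu controls Everline.
Larkspur and Northlake together hold 39% + 46% = 85% of Oakfield, so Keanu controls Oakfield.
No other company's threshold is met.
Keanu controls 5 companies.

5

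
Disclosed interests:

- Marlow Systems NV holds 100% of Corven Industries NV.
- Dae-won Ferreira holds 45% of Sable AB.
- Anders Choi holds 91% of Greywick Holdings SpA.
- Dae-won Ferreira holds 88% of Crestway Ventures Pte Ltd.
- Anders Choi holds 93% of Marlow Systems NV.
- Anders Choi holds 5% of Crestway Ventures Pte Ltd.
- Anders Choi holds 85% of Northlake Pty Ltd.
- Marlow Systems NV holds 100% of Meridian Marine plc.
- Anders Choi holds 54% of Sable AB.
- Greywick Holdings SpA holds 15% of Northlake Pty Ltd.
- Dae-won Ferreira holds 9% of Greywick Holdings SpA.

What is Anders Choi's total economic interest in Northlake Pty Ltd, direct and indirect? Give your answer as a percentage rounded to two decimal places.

Anders reaches Northlake along 2 paths.
Via Greywick: 91% × 15% = 13.65%.
Direct stake: 85% = 85%.
Total: 13.65% + 85% = 98.65%.

98.65%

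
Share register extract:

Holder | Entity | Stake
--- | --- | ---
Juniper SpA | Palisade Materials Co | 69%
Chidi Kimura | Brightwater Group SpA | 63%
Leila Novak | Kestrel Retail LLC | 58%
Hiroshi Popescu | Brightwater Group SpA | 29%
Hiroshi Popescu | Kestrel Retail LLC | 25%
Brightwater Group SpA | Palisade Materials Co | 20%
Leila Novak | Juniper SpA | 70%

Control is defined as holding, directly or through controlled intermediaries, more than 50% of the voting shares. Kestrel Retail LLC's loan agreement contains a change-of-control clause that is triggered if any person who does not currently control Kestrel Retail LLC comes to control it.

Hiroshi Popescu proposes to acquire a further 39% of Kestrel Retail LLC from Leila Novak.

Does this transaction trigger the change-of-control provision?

The purchase adds only to Hiroshi's holdings (Leila's stake shrinks), so Hiroshi is the only person who could newly come to control Kestrel.
Hiroshi's largest direct stake is 29% in Brightwater, which does not meet the threshold, so Hiroshi controls no company.
In Kestrel, Hiroshi's side holds only 25%, not > 50%.
So before the transaction, Hiroshi does not control Kestrel.
After the purchase, Hiroshi's direct stake in Kestrel rises to 25% + 39% = 64%, and Leila's stake falls to 19%.
Hiroshi holds 64% of Kestrel, so Hiroshi controls Kestrel.
Hiroshi did not control Kestrel before and does after, so the clause is triggered.

Yes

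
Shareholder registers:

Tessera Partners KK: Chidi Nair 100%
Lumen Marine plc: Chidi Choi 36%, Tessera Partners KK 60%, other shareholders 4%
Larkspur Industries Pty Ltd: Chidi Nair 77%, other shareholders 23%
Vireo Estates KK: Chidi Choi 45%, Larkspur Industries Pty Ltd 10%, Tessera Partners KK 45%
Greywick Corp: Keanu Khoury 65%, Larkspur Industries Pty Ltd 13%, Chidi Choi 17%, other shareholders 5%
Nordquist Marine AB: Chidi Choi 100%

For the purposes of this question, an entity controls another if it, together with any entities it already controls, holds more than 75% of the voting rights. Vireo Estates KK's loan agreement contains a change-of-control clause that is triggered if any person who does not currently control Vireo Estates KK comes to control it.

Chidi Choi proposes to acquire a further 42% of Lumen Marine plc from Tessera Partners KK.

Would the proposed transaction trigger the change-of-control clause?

No

The purchase adds only to Chidi Choi's holdings (Tessera's stake shrinks), so Chidi Choi is the only person who could newly come to control Vireo.
Chidi Choi holds 100% of Nordquist, so Chidi Choi controls Nordquist.
In Vireo, Chidi Choi's side holds only 45%, not > 75%.
So before the transaction, Chidi Choi does not control Vireo.
After the purchase, Chidi Choi's direct stake in Lumen rises to 36% + 42% = 78%, and Tessera's stake falls to 18%.
Chidi Choi holds 78% of Lumen, so Chidi Choi controls Lumen.
After the transaction, Chidi Choi's side holds 45% of Vireo, not > 75%, so Chidi Choi still does not control Vireo.
No new person acquires control, so the clause is not triggered.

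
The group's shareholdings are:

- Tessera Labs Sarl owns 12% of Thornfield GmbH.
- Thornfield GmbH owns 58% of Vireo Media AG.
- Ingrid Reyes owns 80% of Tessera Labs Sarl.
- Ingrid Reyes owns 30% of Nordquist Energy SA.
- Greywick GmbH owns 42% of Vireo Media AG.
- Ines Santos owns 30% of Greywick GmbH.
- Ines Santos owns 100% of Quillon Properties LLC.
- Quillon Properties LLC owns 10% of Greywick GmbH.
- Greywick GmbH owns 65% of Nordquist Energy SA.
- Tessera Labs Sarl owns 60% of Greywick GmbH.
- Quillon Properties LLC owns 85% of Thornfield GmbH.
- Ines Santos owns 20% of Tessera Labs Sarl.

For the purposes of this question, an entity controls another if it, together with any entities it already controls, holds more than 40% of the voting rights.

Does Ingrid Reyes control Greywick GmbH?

Ingrid holds 80% of Tessera, so Ingrid controls Tessera.
Tessera holds 60% of Greywick, so Ingrid controls Greywick.

Yes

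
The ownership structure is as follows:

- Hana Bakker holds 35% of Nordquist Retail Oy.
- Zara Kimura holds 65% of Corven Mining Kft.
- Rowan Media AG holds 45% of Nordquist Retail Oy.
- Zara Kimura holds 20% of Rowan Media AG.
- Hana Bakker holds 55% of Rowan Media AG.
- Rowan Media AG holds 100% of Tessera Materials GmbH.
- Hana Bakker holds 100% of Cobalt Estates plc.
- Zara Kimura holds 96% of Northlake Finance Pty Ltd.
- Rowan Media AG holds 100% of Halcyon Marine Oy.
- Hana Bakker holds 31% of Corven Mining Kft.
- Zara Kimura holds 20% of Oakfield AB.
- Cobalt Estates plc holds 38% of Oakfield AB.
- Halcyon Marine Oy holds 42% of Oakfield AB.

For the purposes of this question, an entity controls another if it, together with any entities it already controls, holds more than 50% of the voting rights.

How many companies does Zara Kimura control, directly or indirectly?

2

Zara holds 96% of Northlake, so Zara controls Northlake.
Zara holds 65% of Corven, so Zara controls Corven.
No other company's threshold is met.
Zara controls 2 companies.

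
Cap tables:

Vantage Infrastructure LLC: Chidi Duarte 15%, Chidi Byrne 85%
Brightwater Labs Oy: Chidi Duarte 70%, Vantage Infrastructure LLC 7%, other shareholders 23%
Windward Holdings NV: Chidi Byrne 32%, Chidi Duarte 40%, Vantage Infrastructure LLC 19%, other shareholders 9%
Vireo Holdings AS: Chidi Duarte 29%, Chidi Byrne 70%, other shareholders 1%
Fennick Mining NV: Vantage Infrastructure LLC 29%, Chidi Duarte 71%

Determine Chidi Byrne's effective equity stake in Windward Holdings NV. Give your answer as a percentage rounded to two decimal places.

48.15%

Chidi Byrne reaches Windward along 2 paths.
Direct stake: 32% = 32%.
Via Vantage: 85% × 19% = 16.15%.
Total: 32% + 16.15% = 48.15%.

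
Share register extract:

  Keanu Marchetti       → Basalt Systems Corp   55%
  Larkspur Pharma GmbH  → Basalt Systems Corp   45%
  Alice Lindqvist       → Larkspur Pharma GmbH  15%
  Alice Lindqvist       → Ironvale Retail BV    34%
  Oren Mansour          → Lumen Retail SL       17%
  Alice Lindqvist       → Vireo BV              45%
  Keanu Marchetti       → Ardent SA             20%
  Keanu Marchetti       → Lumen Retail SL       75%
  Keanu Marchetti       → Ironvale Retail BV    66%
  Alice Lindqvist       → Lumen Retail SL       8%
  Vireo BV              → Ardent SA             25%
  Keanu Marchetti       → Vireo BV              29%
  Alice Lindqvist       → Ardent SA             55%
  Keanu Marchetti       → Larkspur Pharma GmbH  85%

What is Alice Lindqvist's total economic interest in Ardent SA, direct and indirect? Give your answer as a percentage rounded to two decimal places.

Alice reaches Ardent along 2 paths.
Via Vireo: 45% × 25% = 11.25%.
Direct stake: 55% = 55%.
Total: 11.25% + 55% = 66.25%.

66.25%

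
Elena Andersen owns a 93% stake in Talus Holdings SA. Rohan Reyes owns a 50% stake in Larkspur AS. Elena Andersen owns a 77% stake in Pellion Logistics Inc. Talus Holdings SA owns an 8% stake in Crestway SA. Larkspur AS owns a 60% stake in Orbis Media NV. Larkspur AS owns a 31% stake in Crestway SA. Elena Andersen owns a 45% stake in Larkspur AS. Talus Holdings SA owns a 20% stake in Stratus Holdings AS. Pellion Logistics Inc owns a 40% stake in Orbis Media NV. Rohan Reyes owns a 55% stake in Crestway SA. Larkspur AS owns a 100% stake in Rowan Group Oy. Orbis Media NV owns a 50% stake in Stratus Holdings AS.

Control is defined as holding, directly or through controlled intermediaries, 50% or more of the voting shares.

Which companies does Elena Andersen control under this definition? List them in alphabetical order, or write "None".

Elena holds 77% of Pellion, so Elena controls Pellion.
Elena holds 93% of Talus, so Elena controls Talus.
No other company's threshold is met.

Pellion Logistics Inc, Talus Holdings SA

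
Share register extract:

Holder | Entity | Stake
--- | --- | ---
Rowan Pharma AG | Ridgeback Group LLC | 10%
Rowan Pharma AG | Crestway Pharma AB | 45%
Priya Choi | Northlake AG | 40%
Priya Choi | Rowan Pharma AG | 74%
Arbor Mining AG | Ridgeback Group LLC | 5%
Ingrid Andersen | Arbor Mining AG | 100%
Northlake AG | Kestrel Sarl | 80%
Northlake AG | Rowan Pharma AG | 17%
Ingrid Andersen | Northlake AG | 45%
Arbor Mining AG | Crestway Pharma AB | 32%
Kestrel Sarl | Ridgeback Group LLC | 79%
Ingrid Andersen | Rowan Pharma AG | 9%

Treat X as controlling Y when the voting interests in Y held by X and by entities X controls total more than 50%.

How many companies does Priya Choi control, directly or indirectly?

1

Priya holds 74% of Rowan, so Priya controls Rowan.
No other company's threshold is met.
Priya controls 1 company.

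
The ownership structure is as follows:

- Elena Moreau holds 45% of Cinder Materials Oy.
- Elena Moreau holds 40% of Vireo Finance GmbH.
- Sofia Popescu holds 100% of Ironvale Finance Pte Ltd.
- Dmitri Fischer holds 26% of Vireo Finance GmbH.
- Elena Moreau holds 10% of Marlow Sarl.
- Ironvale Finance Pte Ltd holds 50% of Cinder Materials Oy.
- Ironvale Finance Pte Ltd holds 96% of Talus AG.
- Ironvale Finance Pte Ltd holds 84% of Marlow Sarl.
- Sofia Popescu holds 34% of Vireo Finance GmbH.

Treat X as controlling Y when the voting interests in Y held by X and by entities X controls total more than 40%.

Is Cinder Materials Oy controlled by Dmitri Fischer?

No

Dmitri's largest direct stake is 26% in Vireo, which does not meet the threshold, so Dmitri controls no company.
Neither Dmitri nor any entity Dmitri controls holds any voting interest in Cinder.
So Dmitri does not control Cinder.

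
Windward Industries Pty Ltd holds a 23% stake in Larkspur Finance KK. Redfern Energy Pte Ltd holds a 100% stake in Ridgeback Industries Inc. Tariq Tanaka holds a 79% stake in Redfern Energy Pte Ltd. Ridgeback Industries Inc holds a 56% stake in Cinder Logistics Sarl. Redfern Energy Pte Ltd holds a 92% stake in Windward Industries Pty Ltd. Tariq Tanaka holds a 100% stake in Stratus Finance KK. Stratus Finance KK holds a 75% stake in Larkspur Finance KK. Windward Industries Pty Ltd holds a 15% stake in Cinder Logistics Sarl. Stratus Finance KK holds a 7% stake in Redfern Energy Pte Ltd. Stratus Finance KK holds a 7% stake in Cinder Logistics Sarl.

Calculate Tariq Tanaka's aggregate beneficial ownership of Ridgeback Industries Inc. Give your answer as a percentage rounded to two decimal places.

86.00%

Tariq reaches Ridgeback along 2 paths.
Via Redfern: 79% × 100% = 79%.
Via Stratus → Redfern: 100% × 7% × 100% = 7%.
Total: 79% + 7% = 86%.
Rounded: 86.00%.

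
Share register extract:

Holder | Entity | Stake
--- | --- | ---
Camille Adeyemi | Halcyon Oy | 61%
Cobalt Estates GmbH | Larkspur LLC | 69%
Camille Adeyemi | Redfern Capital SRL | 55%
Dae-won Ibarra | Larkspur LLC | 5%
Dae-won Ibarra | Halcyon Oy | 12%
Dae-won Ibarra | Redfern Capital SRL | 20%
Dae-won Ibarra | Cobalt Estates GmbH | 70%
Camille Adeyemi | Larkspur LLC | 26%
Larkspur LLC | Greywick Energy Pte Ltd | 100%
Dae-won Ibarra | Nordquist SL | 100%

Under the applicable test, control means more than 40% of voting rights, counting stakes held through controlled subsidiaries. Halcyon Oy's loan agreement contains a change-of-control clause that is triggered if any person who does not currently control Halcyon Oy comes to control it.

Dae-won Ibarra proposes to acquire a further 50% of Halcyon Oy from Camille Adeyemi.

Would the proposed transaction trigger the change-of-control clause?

Yes

The purchase adds only to Dae-won's holdings (Camille's stake shrinks), so Dae-won is the only person who could newly come to control Halcyon.
Dae-won holds 70% of Cobalt, so Dae-won controls Cobalt.
Dae-won and Cobalt together hold 5% + 69% = 74% of Larkspur, so Dae-won controls Larkspur.
Larkspur holds 100% of Greywick, so Dae-won controls Greywick.
Dae-won holds 100% of Nordquist, so Dae-won controls Nordquist.
In Halcyon, Dae-won's side holds only 12%, not > 40%.
So before the transaction, Dae-won does not control Halcyon.
After the purchase, Dae-won's direct stake in Halcyon rises to 12% + 50% = 62%, and Camille's stake falls to 11%.
Dae-won holds 62% of Halcyon, so Dae-won controls Halcyon.
Dae-won did not control Halcyon before and does after, so the clause is triggered.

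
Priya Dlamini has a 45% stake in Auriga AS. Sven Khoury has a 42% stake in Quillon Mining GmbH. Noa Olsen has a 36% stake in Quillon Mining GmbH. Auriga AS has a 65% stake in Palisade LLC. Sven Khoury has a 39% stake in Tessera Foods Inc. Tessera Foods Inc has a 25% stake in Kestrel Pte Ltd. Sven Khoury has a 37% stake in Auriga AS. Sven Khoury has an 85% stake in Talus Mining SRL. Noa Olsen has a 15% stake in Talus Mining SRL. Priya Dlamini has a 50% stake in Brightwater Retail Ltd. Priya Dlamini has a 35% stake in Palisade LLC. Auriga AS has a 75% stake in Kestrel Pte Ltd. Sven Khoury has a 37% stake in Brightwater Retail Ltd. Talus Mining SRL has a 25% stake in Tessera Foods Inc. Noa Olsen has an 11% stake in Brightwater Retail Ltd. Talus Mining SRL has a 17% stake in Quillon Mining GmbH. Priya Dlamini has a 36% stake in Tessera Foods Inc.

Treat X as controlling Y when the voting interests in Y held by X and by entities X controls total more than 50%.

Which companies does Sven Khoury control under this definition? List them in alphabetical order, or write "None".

Quillon Mining GmbH, Talus Mining SRL, Tessera Foods Inc

Sven holds 85% of Talus, so Sven controls Talus.
Sven and Talus together hold 42% + 17% = 59% of Quillon, so Sven controls Quillon.
Talus and Sven together hold 25% + 39% = 64% of Tessera, so Sven controls Tessera.
No other company's threshold is met.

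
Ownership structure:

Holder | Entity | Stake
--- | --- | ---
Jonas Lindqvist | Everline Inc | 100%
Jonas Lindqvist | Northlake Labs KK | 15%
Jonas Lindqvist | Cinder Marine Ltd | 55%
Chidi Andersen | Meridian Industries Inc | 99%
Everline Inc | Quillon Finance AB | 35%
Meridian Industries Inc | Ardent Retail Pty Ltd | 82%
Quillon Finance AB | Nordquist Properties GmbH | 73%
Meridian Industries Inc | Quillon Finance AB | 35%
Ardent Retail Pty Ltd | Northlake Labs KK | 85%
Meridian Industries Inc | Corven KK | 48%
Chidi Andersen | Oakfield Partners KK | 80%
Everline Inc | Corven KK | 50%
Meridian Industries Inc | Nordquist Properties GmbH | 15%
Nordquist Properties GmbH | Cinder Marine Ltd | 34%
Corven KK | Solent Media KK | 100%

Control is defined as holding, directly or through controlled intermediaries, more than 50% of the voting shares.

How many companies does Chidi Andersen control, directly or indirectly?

4

Chidi holds 99% of Meridian, so Chidi controls Meridian.
Meridian holds 82% of Ardent, so Chidi controls Ardent.
Chidi holds 80% of Oakfield, so Chidi controls Oakfield.
Ardent holds 85% of Northlake, so Chidi controls Northlake.
No other company's threshold is met.
Chidi controls 4 companies.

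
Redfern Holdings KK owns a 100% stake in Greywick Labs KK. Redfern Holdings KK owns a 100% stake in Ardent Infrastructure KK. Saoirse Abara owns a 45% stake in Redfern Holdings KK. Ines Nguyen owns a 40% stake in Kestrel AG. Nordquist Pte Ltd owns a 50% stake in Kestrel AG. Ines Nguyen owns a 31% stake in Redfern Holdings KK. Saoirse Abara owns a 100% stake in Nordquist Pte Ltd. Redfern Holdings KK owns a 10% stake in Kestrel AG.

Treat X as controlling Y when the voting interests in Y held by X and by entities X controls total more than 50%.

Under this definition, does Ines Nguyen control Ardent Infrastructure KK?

Ines's largest direct stake is 40% in Kestrel, which does not meet the threshold, so Ines controls no company.
Neither Ines nor any entity Ines controls holds any voting interest in Ardent.
So Ines does not control Ardent.

No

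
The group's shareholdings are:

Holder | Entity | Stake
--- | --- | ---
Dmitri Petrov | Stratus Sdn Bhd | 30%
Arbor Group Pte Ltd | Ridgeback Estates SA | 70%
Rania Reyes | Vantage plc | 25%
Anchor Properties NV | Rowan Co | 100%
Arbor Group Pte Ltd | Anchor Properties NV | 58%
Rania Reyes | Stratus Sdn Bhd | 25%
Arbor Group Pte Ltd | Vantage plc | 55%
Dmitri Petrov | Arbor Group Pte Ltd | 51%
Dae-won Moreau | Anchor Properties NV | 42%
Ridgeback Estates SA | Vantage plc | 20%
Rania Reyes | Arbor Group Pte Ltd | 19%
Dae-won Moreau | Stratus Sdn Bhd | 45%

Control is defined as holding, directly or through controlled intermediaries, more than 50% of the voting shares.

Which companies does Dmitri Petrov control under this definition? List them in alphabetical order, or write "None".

Anchor Properties NV, Arbor Group Pte Ltd, Ridgeback Estates SA, Rowan Co, Vantage plc

Dmitri holds 51% of Arbor, so Dmitri controls Arbor.
Arbor holds 58% of Anchor, so Dmitri controls Anchor.
Arbor holds 70% of Ridgeback, so Dmitri controls Ridgeback.
Anchor holds 100% of Rowan, so Dmitri controls Rowan.
Arbor and Ridgeback together hold 55% + 20% = 75% of Vantage, so Dmitri controls Vantage.
No other company's threshold is met.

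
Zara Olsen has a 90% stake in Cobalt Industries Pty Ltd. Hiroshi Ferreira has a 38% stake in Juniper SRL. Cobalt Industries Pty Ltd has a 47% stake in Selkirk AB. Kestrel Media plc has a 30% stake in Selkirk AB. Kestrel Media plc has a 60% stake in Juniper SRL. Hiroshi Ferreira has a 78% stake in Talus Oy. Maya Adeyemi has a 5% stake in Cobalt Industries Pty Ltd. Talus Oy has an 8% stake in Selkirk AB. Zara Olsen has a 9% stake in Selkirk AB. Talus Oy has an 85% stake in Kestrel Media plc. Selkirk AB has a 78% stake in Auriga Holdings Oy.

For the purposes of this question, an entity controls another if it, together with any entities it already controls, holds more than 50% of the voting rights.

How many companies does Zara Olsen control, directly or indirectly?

Zara holds 90% of Cobalt, so Zara controls Cobalt.
Zara and Cobalt together hold 9% + 47% = 56% of Selkirk, so Zara controls Selkirk.
Selkirk holds 78% of Auriga, so Zara controls Auriga.
No other company's threshold is met.
Zara controls 3 companies.

3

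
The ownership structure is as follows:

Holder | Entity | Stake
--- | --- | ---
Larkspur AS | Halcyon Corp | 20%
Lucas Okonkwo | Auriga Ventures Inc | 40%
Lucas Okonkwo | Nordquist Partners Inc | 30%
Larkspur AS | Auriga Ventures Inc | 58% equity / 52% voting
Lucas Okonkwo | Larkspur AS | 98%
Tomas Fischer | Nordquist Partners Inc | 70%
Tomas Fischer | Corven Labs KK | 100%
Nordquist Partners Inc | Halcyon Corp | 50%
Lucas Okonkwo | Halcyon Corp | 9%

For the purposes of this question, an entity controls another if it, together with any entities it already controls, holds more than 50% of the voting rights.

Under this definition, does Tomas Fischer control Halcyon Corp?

No

Tomas holds 70% of Nordquist, so Tomas controls Nordquist.
Tomas holds 100% of Corven, so Tomas controls Corven.
In Halcyon, Tomas's side holds only 50%, not > 50%.
So Tomas does not control Halcyon.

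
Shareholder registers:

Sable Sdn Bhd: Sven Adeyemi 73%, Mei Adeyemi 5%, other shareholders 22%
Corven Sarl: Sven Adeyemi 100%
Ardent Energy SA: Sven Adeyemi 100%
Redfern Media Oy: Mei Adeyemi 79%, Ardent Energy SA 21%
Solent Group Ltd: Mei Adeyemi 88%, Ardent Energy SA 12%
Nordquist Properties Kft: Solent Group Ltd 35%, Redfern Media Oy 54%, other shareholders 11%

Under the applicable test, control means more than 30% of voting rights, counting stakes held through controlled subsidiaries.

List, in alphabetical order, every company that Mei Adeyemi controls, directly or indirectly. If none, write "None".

Nordquist Properties Kft, Redfern Media Oy, Solent Group Ltd

Mei holds 79% of Redfern, so Mei controls Redfern.
Mei holds 88% of Solent, so Mei controls Solent.
Solent and Redfern together hold 35% + 54% = 89% of Nordquist, so Mei controls Nordquist.
No other company's threshold is met.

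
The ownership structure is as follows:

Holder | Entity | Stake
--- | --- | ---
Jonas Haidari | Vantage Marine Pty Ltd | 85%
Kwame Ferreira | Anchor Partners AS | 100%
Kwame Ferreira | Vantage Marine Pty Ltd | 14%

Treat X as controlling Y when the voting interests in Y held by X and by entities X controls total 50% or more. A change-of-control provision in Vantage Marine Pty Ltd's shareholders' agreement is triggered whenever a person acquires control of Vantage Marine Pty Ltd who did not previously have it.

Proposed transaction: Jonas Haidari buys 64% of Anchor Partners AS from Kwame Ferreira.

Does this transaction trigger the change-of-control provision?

The purchase adds only to Jonas's holdings (Kwame's stake shrinks), so Jonas is the only person who could newly come to control Vantage.
Jonas holds 85% of Vantage, so Jonas controls Vantage.
So Jonas already controls Vantage before the transaction.
After the purchase, Jonas holds 64% of Anchor directly, and Kwame's stake falls to 36%.
Jonas controlled Vantage already, so this is not a new person acquiring control; every other person's position is unchanged or reduced.
No new person acquires control, so the clause is not triggered.

No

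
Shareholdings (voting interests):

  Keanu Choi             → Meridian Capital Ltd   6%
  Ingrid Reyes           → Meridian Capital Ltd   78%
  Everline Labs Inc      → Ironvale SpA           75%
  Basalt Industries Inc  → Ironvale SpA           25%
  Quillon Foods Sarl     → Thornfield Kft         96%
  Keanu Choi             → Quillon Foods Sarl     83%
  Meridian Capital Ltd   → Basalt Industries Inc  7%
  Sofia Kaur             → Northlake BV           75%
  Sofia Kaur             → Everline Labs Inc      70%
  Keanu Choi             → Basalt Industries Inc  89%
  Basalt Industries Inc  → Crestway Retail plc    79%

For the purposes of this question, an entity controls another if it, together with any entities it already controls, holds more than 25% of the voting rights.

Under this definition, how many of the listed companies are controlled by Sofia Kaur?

Sofia holds 70% of Everline, so Sofia controls Everline.
Everline holds 75% of Ironvale, so Sofia controls Ironvale.
Sofia holds 75% of Northlake, so Sofia controls Northlake.
No other company's threshold is met.
Sofia controls 3 companies.

3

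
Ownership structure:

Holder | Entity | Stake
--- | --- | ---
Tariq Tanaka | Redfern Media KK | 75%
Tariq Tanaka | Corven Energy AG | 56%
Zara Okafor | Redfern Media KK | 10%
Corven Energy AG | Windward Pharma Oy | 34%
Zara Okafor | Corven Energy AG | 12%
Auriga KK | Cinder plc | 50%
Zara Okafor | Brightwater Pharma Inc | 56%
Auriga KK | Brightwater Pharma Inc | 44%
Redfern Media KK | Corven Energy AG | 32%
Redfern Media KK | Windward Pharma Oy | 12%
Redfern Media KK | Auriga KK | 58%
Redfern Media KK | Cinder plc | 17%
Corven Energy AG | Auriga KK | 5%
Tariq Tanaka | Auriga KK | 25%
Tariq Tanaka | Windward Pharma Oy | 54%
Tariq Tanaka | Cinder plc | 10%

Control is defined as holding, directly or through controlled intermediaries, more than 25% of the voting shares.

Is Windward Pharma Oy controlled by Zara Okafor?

Zara holds 56% of Brightwater, so Zara controls Brightwater.
Neither Zara nor any entity Zara controls holds any voting interest in Windward.
So Zara does not control Windward.

No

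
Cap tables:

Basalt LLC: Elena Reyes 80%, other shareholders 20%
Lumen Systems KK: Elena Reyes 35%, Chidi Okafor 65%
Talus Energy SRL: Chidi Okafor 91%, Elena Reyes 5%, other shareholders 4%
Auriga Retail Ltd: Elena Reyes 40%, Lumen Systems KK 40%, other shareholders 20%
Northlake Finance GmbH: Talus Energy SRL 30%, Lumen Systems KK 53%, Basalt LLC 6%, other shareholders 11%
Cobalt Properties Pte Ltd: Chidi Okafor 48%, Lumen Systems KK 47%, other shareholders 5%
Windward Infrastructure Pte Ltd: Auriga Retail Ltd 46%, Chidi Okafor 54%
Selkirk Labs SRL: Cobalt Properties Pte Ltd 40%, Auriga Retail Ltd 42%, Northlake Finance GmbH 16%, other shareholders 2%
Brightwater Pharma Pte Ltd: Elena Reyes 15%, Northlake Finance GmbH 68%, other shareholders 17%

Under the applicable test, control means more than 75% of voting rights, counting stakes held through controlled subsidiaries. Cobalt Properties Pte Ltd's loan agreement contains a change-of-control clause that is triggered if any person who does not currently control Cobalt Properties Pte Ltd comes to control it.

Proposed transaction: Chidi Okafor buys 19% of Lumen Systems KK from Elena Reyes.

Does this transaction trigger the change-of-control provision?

The purchase adds only to Chidi's holdings (Elena's stake shrinks), so Chidi is the only person who could newly come to control Cobalt.
Chidi holds 91% of Talus, so Chidi controls Talus.
In Cobalt, Chidi's side holds only 48%, not > 75%.
So before the transaction, Chidi does not control Cobalt.
After the purchase, Chidi's direct stake in Lumen rises to 65% + 19% = 84%, and Elena's stake falls to 16%.
Chidi holds 84% of Lumen, so Chidi controls Lumen.
Chidi and Lumen together hold 48% + 47% = 95% of Cobalt, so Chidi controls Cobalt.
Chidi did not control Cobalt before and does after, so the clause is triggered.

Yes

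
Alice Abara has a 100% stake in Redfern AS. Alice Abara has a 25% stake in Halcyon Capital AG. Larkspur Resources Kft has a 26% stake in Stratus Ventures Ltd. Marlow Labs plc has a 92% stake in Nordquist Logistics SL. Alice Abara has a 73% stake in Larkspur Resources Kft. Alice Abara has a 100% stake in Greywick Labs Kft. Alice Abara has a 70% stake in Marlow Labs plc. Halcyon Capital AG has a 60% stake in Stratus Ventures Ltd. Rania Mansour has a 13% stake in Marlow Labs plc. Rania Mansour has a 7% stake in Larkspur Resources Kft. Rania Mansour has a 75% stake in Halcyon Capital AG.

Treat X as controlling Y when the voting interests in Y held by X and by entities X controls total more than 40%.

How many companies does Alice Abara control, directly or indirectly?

Alice holds 73% of Larkspur, so Alice controls Larkspur.
Alice holds 70% of Marlow, so Alice controls Marlow.
Alice holds 100% of Greywick, so Alice controls Greywick.
Marlow holds 92% of Nordquist, so Alice controls Nordquist.
Alice holds 100% of Redfern, so Alice controls Redfern.
No other company's threshold is met.
Alice controls 5 companies.

5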